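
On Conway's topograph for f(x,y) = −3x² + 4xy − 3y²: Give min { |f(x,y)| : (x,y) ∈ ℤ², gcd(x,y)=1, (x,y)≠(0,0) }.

translate: b→2 (≡-4 mod 6), so (3,-4,3)→(3,2,2)
flip: (3,2,2)→(2,-2,3)
translate: b→2 (≡-2 mod 4), so (2,-2,3)→(2,2,3)
reduced (well bottom): (2,2,3) with a≤c, −a<b≤a
well minimum |f| = |-2| = 2 (negative-definite)

2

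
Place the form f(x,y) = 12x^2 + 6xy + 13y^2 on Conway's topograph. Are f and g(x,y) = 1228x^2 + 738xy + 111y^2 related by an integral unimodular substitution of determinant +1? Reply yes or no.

D₁ = -588, D₂ = -588
f: reduced (well bottom): (12,6,13) with a≤c, −a<b≤a
g: flip: (1228,738,111)→(111,-738,1228)
g: translate: b→-72 (≡-738 mod 222), so (111,-738,1228)→(111,-72,13)
g: flip: (111,-72,13)→(13,72,111)
g: translate: b→-6 (≡72 mod 26), so (13,72,111)→(13,-6,12)
g: flip: (13,-6,12)→(12,6,13)
g: reduced (well bottom): (12,6,13) with a≤c, −a<b≤a
reduced forms (12, 6, 13) vs (12, 6, 13) ⇒ equivalent

yes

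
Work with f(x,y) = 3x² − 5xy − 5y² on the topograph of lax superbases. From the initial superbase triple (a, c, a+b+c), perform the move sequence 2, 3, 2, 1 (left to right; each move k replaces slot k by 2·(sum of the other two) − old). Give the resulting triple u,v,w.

start (3,-5,-7) = (f(1,0),f(0,1),f(1,1))
replace slot 2: 2·(3+(-7)) − (-5) = -3 → (3,-3,-7)
replace slot 3: 2·(3+(-3)) − (-7) = 7 → (3,-3,7)
replace slot 2: 2·(3+7) − (-3) = 23 → (3,23,7)
replace slot 1: 2·(23+7) − 3 = 57 → (57,23,7)

57,23,7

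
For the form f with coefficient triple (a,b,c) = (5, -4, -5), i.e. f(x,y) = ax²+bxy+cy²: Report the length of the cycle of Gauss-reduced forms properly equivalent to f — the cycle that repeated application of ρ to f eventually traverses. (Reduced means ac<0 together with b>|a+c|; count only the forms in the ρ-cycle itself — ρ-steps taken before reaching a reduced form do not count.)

D = 116, ⌊√D⌋ = 10
descent: ρ → (-5,4,5)  [lands on river]
river: ρ → (5,6,-4)
river: ρ → (-4,10,1)
river: ρ → (1,10,-4)
river: ρ → (-4,6,5)
river: ρ → (5,4,-5)
river: ρ → (-5,6,4)
river: ρ → (4,10,-1)
river: ρ → (-1,10,4)
river: ρ → (4,6,-5)
ρ-cycle length = 10 (tail of 1 descent step not counted)

10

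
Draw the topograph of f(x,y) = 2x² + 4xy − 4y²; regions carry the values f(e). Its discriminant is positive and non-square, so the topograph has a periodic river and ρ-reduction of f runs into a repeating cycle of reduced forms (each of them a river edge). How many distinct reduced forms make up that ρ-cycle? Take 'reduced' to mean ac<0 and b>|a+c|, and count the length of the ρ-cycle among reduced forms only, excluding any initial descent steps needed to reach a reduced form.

D = 48, ⌊√D⌋ = 6
river: ρ → (-4,4,2)
river: ρ → (2,4,-4)
ρ-cycle length = 2 (tail of 0 descent steps not counted)

2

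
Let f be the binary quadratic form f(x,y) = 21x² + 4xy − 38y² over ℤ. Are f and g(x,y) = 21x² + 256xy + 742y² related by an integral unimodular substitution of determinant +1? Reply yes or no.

D₁ = 3208, D₂ = 3208
river cycle of f (length 18): (21, 46, -13), (-13, 32, 42), (42, 52, -3), (-3, 56, 6), (6, 52, -21), (-21, 32, 26), (26, 20, -27), (-27, 34, 19), (19, 42, -19), (-19, 34, 27), … (8 more)
river cycle of g (length 18): (21, 46, -13), (-13, 32, 42), (42, 52, -3), (-3, 56, 6), (6, 52, -21), (-21, 32, 26), (26, 20, -27), (-27, 34, 19), (19, 42, -19), (-19, 34, 27), … (8 more)
cycles coincide ⇒ equivalent

yes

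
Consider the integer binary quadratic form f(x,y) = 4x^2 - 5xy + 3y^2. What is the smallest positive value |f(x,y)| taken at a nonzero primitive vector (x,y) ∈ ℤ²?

translate: b→3 (≡-5 mod 8), so (4,-5,3)→(4,3,2)
flip: (4,3,2)→(2,-3,4)
translate: b→1 (≡-3 mod 4), so (2,-3,4)→(2,1,3)
reduced (well bottom): (2,1,3) with a≤c, −a<b≤a
well minimum = a = 2

2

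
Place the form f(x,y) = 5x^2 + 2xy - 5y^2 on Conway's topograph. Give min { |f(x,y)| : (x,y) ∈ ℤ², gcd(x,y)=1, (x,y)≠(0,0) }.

river: ρ → (-5,8,2)
river: ρ → (2,8,-5)
river: ρ → (-5,2,5)
river: ρ → (5,8,-2)
river: ρ → (-2,8,5)
river: ρ → (5,2,-5)
closes: descent 0, river 6
min |a| on river = 2

2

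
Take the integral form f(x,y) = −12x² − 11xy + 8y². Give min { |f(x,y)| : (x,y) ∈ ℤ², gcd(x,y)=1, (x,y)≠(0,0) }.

descent: ρ → (8,11,-12)  [lands on river]
river: ρ → (-12,13,7)
river: ρ → (7,15,-10)
river: ρ → (-10,5,12)
river: ρ → (12,19,-3)
river: ρ → (-3,17,18)
river: ρ → (18,19,-2)
river: ρ → (-2,21,8)
closes: descent 1, river 8
min |a| on river = 2

2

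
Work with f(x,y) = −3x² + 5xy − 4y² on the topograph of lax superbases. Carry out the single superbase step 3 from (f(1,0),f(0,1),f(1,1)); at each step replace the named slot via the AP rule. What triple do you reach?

start (-3,-4,-2) = (f(1,0),f(0,1),f(1,1))
replace slot 3: 2·((-3)+(-4)) − (-2) = -12 → (-3,-4,-12)

-3,-4,-12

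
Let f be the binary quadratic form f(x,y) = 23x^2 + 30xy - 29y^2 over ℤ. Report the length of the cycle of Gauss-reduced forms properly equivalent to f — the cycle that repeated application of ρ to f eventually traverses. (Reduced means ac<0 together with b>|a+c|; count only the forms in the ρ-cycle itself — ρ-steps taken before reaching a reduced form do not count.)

D = 3568, ⌊√D⌋ = 59
river: ρ → (-29,28,24)
river: ρ → (24,20,-33)
river: ρ → (-33,46,11)
river: ρ → (11,42,-41)
river: ρ → (-41,40,12)
river: ρ → (12,56,-9)
river: ρ → (-9,52,24)
river: ρ → (24,44,-17)
river: ρ → (-17,58,3)
river: ρ → (3,56,-36)
river: ρ → (-36,16,23)
river: ρ → (23,30,-29)
ρ-cycle length = 12 (tail of 0 descent steps not counted)

12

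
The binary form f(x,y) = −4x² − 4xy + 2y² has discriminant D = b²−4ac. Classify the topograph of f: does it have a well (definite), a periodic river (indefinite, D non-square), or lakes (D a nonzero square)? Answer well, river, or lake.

D = b²−4ac = (-4)² − 4·(-4)·2 = 48
D > 0 non-square ⇒ indefinite ⇒ periodic river

river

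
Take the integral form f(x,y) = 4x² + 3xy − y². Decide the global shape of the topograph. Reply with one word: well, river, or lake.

D = b²−4ac = 3² − 4·4·(-1) = 25
D = 5² is a perfect square ⇒ form factors over ℤ ⇒ lakes

lake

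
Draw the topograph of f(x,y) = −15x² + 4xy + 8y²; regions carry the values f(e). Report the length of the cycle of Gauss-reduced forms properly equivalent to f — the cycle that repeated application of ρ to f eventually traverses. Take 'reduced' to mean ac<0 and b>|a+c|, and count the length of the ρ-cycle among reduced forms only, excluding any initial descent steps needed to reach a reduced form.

D = 496, ⌊√D⌋ = 22
descent: ρ → (8,12,-11)  [lands on river]
river: ρ → (-11,10,9)
river: ρ → (9,8,-12)
river: ρ → (-12,16,5)
river: ρ → (5,14,-15)
river: ρ → (-15,16,4)
river: ρ → (4,16,-15)
river: ρ → (-15,14,5)
river: ρ → (5,16,-12)
river: ρ → (-12,8,9)
river: ρ → (9,10,-11)
river: ρ → (-11,12,8)
river: ρ → (8,20,-3)
river: ρ → (-3,22,1)
river: ρ → (1,22,-3)
river: ρ → (-3,20,8)
ρ-cycle length = 16 (tail of 1 descent step not counted)

16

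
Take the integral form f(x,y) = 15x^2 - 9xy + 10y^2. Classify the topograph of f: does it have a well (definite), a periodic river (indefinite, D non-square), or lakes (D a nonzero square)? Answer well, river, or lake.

D = b²−4ac = (-9)² − 4·15·10 = -519
D < 0 ⇒ definite ⇒ every region one sign ⇒ single well

well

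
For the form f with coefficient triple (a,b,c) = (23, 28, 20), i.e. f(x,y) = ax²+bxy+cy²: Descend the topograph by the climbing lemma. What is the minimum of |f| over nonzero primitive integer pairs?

translate: b→-18 (≡28 mod 46), so (23,28,20)→(23,-18,15)
flip: (23,-18,15)→(15,18,23)
translate: b→-12 (≡18 mod 30), so (15,18,23)→(15,-12,20)
reduced (well bottom): (15,-12,20) with a≤c, −a<b≤a
well minimum = a = 15

15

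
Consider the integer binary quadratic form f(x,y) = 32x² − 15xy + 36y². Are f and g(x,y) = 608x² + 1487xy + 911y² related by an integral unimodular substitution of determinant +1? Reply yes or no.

D₁ = -4383, D₂ = -4383
f: reduced (well bottom): (32,-15,36) with a≤c, −a<b≤a
g: translate: b→271 (≡1487 mod 1216), so (608,1487,911)→(608,271,32)
g: flip: (608,271,32)→(32,-271,608)
g: translate: b→-15 (≡-271 mod 64), so (32,-271,608)→(32,-15,36)
g: reduced (well bottom): (32,-15,36) with a≤c, −a<b≤a
reduced forms (32, -15, 36) vs (32, -15, 36) ⇒ equivalent

yes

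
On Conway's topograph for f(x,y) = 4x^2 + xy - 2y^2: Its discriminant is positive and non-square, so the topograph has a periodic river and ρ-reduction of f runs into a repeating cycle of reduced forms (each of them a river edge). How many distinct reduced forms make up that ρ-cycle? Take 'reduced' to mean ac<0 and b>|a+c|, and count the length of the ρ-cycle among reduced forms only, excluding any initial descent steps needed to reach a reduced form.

D = 33, ⌊√D⌋ = 5
descent: ρ → (-2,3,3)  [lands on river]
river: ρ → (3,3,-2)
river: ρ → (-2,5,1)
river: ρ → (1,5,-2)
ρ-cycle length = 4 (tail of 1 descent step not counted)

4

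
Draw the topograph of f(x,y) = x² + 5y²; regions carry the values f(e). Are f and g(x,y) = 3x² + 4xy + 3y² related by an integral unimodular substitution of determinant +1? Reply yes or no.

D₁ = -20, D₂ = -20
f: reduced (well bottom): (1,0,5) with a≤c, −a<b≤a
g: translate: b→-2 (≡4 mod 6), so (3,4,3)→(3,-2,2)
g: flip: (3,-2,2)→(2,2,3)
g: reduced (well bottom): (2,2,3) with a≤c, −a<b≤a
reduced forms (1, 0, 5) vs (2, 2, 3) ⇒ inequivalent

no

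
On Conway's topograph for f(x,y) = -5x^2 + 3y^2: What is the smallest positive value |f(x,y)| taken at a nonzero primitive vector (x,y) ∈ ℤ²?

descent: ρ → (3,6,-2)  [lands on river]
river: ρ → (-2,6,3)
closes: descent 1, river 2
min |a| on river = 2

2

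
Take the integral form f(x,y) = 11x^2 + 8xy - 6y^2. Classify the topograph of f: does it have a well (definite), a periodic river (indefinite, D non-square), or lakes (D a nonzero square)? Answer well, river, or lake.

D = b²−4ac = 8² − 4·11·(-6) = 328
D > 0 non-square ⇒ indefinite ⇒ periodic river

river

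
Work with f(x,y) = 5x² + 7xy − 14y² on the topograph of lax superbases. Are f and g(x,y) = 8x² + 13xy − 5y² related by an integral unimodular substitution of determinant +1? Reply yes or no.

D₁ = 329, D₂ = 329
river cycle of f (length 16): (5, 17, -2), (-2, 15, 13), (13, 11, -4), (-4, 13, 10), (10, 7, -7), (-7, 7, 10), (10, 13, -4), (-4, 11, 13), (13, 15, -2), (-2, 17, 5), … (6 more)
river cycle of g (length 16): (-5, 17, 2), (2, 15, -13), (-13, 11, 4), (4, 13, -10), (-10, 7, 7), (7, 7, -10), (-10, 13, 4), (4, 11, -13), (-13, 15, 2), (2, 17, -5), … (6 more)
cycles differ ⇒ inequivalent

no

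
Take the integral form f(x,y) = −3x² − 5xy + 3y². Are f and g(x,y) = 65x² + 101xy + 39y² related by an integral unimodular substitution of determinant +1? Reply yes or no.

D₁ = 61, D₂ = 61
river cycle of f (length 6): (3, 5, -3), (-3, 7, 1), (1, 7, -3), (-3, 5, 3), (3, 7, -1), (-1, 7, 3)
river cycle of g (length 6): (3, 5, -3), (-3, 7, 1), (1, 7, -3), (-3, 5, 3), (3, 7, -1), (-1, 7, 3)
cycles coincide ⇒ equivalent

yes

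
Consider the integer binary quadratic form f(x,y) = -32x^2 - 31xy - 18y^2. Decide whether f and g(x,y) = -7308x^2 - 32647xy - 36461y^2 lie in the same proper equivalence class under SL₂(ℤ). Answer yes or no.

D₁ = -1343, D₂ = -1343
f is negative-definite; reduce −f:
−f: flip: (32,31,18)→(18,-31,32)
−f: translate: b→5 (≡-31 mod 36), so (18,-31,32)→(18,5,19)
−f: reduced (well bottom): (18,5,19) with a≤c, −a<b≤a
flip sign back: reduced form of f is (-18,-5,-19)
g is negative-definite; reduce −g:
−g: translate: b→3415 (≡32647 mod 14616), so (7308,32647,36461)→(7308,3415,399)
−g: flip: (7308,3415,399)→(399,-3415,7308)
−g: translate: b→-223 (≡-3415 mod 798), so (399,-3415,7308)→(399,-223,32)
−g: flip: (399,-223,32)→(32,223,399)
−g: translate: b→31 (≡223 mod 64), so (32,223,399)→(32,31,18)
−g: flip: (32,31,18)→(18,-31,32)
−g: translate: b→5 (≡-31 mod 36), so (18,-31,32)→(18,5,19)
−g: reduced (well bottom): (18,5,19) with a≤c, −a<b≤a
flip sign back: reduced form of g is (-18,-5,-19)
reduced forms (-18, -5, -19) vs (-18, -5, -19) ⇒ equivalent

yes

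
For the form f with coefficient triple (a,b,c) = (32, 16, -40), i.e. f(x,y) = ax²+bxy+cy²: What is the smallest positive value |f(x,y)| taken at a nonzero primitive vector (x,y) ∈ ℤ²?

river: ρ → (-40,64,8)
river: ρ → (8,64,-40)
river: ρ → (-40,16,32)
river: ρ → (32,48,-24)
river: ρ → (-24,48,32)
river: ρ → (32,16,-40)
closes: descent 0, river 6
min |a| on river = 8

8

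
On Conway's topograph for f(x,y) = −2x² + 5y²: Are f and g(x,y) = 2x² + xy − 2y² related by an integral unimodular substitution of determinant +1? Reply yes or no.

D₁ = 40, D₂ = 17
discriminants differ ⇒ not SL₂(ℤ)-equivalent

no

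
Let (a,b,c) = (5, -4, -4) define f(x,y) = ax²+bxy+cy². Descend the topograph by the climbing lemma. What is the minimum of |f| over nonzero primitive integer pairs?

descent: ρ → (-4,4,5)  [lands on river]
river: ρ → (5,6,-3)
river: ρ → (-3,6,5)
river: ρ → (5,4,-4)
closes: descent 1, river 4
min |a| on river = 3

3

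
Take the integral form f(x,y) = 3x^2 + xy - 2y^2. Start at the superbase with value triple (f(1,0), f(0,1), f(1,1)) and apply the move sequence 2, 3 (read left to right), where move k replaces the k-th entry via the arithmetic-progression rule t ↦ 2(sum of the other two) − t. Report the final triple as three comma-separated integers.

start (3,-2,2) = (f(1,0),f(0,1),f(1,1))
replace slot 2: 2·(3+2) − (-2) = 12 → (3,12,2)
replace slot 3: 2·(3+12) − 2 = 28 → (3,12,28)

3,12,28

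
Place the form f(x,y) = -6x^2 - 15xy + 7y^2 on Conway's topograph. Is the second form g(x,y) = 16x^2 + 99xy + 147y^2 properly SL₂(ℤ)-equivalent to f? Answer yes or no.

D₁ = 393, D₂ = 393
river cycle of f (length 16): (7, 15, -6), (-6, 9, 13), (13, 17, -2), (-2, 19, 4), (4, 13, -14), (-14, 15, 3), (3, 15, -14), (-14, 13, 4), (4, 19, -2), (-2, 17, 13), … (6 more)
river cycle of g (length 16): (-6, 9, 13), (13, 17, -2), (-2, 19, 4), (4, 13, -14), (-14, 15, 3), (3, 15, -14), (-14, 13, 4), (4, 19, -2), (-2, 17, 13), (13, 9, -6), … (6 more)
cycles coincide ⇒ equivalent

yes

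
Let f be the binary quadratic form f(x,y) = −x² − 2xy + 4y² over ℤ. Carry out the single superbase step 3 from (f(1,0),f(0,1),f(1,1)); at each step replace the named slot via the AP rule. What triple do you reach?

start (-1,4,1) = (f(1,0),f(0,1),f(1,1))
replace slot 3: 2·((-1)+4) − 1 = 5 → (-1,4,5)

-1,4,5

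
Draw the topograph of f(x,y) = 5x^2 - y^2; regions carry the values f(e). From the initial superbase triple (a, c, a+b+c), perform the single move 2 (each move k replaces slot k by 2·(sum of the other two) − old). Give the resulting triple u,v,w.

start (5,-1,4) = (f(1,0),f(0,1),f(1,1))
replace slot 2: 2·(5+4) − (-1) = 19 → (5,19,4)

5,19,4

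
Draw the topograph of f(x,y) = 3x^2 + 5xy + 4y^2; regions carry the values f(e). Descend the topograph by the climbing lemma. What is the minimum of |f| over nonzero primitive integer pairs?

translate: b→-1 (≡5 mod 6), so (3,5,4)→(3,-1,2)
flip: (3,-1,2)→(2,1,3)
reduced (well bottom): (2,1,3) with a≤c, −a<b≤a
well minimum = a = 2

2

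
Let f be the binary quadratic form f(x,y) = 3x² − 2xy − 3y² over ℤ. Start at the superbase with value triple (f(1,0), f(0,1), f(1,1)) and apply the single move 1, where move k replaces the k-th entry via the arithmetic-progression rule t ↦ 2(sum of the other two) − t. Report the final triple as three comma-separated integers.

start (3,-3,-2) = (f(1,0),f(0,1),f(1,1))
replace slot 1: 2·((-3)+(-2)) − 3 = -13 → (-13,-3,-2)

-13,-3,-2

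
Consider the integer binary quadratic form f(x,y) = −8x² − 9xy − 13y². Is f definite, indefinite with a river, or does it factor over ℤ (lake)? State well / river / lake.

D = b²−4ac = (-9)² − 4·(-8)·(-13) = -335
D < 0 ⇒ definite ⇒ every region one sign ⇒ single well

well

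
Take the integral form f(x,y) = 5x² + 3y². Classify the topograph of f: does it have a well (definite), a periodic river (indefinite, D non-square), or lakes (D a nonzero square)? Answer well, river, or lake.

D = b²−4ac = 0² − 4·5·3 = -60
D < 0 ⇒ definite ⇒ every region one sign ⇒ single well

well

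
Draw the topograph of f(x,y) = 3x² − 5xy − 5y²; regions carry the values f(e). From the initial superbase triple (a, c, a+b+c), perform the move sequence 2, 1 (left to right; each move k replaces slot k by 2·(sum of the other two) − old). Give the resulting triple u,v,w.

start (3,-5,-7) = (f(1,0),f(0,1),f(1,1))
replace slot 2: 2·(3+(-7)) − (-5) = -3 → (3,-3,-7)
replace slot 1: 2·((-3)+(-7)) − 3 = -23 → (-23,-3,-7)

-23,-3,-7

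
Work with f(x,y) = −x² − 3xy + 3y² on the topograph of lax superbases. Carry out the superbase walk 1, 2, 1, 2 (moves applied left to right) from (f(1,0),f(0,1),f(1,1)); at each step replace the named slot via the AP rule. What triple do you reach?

start (-1,3,-1) = (f(1,0),f(0,1),f(1,1))
replace slot 1: 2·(3+(-1)) − (-1) = 5 → (5,3,-1)
replace slot 2: 2·(5+(-1)) − 3 = 5 → (5,5,-1)
replace slot 1: 2·(5+(-1)) − 5 = 3 → (3,5,-1)
replace slot 2: 2·(3+(-1)) − 5 = -1 → (3,-1,-1)

3,-1,-1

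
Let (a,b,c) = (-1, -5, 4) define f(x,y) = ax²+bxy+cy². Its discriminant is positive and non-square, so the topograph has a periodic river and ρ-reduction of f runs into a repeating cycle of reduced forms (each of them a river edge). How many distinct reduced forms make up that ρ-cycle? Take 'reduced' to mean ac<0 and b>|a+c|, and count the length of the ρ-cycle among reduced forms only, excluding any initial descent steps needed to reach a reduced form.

D = 41, ⌊√D⌋ = 6
descent: ρ → (4,5,-1)  [lands on river]
river: ρ → (-1,5,4)
river: ρ → (4,3,-2)
river: ρ → (-2,5,2)
river: ρ → (2,3,-4)
river: ρ → (-4,5,1)
river: ρ → (1,5,-4)
river: ρ → (-4,3,2)
river: ρ → (2,5,-2)
river: ρ → (-2,3,4)
ρ-cycle length = 10 (tail of 1 descent step not counted)

10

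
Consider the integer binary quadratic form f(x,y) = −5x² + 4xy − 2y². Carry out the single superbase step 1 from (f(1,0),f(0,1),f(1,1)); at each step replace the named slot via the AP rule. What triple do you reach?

start (-5,-2,-3) = (f(1,0),f(0,1),f(1,1))
replace slot 1: 2·((-2)+(-3)) − (-5) = -5 → (-5,-2,-3)

-5,-2,-3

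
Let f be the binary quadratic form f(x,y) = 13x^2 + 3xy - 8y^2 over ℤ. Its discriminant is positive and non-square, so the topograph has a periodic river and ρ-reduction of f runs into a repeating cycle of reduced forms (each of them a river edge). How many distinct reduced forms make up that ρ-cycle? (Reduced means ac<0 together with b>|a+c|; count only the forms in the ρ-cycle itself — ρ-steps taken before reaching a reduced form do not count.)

D = 425, ⌊√D⌋ = 20
descent: ρ → (-8,13,8)  [lands on river]
river: ρ → (8,19,-2)
river: ρ → (-2,17,17)
river: ρ → (17,17,-2)
river: ρ → (-2,19,8)
river: ρ → (8,13,-8)
river: ρ → (-8,19,2)
river: ρ → (2,17,-17)
river: ρ → (-17,17,2)
river: ρ → (2,19,-8)
ρ-cycle length = 10 (tail of 1 descent step not counted)

10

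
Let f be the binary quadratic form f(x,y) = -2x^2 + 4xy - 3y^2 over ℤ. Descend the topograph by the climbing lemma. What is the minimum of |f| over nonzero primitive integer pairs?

translate: b→0 (≡-4 mod 4), so (2,-4,3)→(2,0,1)
flip: (2,0,1)→(1,0,2)
reduced (well bottom): (1,0,2) with a≤c, −a<b≤a
well minimum |f| = |-1| = 1 (negative-definite)

1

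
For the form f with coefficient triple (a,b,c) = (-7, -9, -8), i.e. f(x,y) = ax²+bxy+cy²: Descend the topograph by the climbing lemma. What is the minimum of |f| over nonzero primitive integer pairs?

translate: b→-5 (≡9 mod 14), so (7,9,8)→(7,-5,6)
flip: (7,-5,6)→(6,5,7)
reduced (well bottom): (6,5,7) with a≤c, −a<b≤a
well minimum |f| = |-6| = 6 (negative-definite)

6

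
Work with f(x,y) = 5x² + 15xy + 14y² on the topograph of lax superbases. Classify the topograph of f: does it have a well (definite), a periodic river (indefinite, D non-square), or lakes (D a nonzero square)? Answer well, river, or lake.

D = b²−4ac = 15² − 4·5·14 = -55
D < 0 ⇒ definite ⇒ every region one sign ⇒ single well

well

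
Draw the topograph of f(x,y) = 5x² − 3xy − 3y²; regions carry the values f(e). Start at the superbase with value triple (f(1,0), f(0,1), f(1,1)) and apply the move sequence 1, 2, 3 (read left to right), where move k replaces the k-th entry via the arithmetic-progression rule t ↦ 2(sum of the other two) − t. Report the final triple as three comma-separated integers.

start (5,-3,-1) = (f(1,0),f(0,1),f(1,1))
replace slot 1: 2·((-3)+(-1)) − 5 = -13 → (-13,-3,-1)
replace slot 2: 2·((-13)+(-1)) − (-3) = -25 → (-13,-25,-1)
replace slot 3: 2·((-13)+(-25)) − (-1) = -75 → (-13,-25,-75)

-13,-25,-75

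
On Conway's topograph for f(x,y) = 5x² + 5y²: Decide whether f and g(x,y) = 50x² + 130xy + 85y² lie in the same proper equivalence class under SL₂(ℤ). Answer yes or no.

D₁ = -100, D₂ = -100
f: reduced (well bottom): (5,0,5) with a≤c, −a<b≤a
g: translate: b→30 (≡130 mod 100), so (50,130,85)→(50,30,5)
g: flip: (50,30,5)→(5,-30,50)
g: translate: b→0 (≡-30 mod 10), so (5,-30,50)→(5,0,5)
g: reduced (well bottom): (5,0,5) with a≤c, −a<b≤a
reduced forms (5, 0, 5) vs (5, 0, 5) ⇒ equivalent

yes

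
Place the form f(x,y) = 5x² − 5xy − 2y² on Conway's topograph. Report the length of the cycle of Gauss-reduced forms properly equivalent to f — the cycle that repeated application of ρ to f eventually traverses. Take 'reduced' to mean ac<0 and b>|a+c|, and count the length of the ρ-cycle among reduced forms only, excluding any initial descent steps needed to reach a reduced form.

D = 65, ⌊√D⌋ = 8
descent: ρ → (-2,5,5)  [lands on river]
river: ρ → (5,5,-2)
river: ρ → (-2,7,2)
river: ρ → (2,5,-5)
river: ρ → (-5,5,2)
river: ρ → (2,7,-2)
ρ-cycle length = 6 (tail of 1 descent step not counted)

6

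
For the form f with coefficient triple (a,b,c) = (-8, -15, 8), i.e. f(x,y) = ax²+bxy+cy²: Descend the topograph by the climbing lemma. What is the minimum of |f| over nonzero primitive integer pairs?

descent: ρ → (8,15,-8)  [lands on river]
river: ρ → (-8,17,6)
river: ρ → (6,19,-5)
river: ρ → (-5,21,2)
river: ρ → (2,19,-15)
river: ρ → (-15,11,6)
river: ρ → (6,13,-13)
river: ρ → (-13,13,6)
river: ρ → (6,11,-15)
river: ρ → (-15,19,2)
river: ρ → (2,21,-5)
river: ρ → (-5,19,6)
river: ρ → (6,17,-8)
river: ρ → (-8,15,8)
river: ρ → (8,17,-6)
river: ρ → (-6,19,5)
river: ρ → (5,21,-2)
river: ρ → (-2,19,15)
river: ρ → (15,11,-6)
river: ρ → (-6,13,13)
river: ρ → (13,13,-6)
river: ρ → (-6,11,15)
river: ρ → (15,19,-2)
river: ρ → (-2,21,5)
river: ρ → (5,19,-6)
river: ρ → (-6,17,8)
closes: descent 1, river 26
min |a| on river = 2

2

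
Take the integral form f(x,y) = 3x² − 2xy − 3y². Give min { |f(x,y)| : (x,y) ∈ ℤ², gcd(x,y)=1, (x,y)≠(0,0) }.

descent: ρ → (-3,2,3)  [lands on river]
river: ρ → (3,4,-2)
river: ρ → (-2,4,3)
river: ρ → (3,2,-3)
river: ρ → (-3,4,2)
river: ρ → (2,4,-3)
closes: descent 1, river 6
min |a| on river = 2

2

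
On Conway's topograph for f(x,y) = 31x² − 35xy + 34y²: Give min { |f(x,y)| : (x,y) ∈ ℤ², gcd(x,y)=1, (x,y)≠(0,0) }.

translate: b→27 (≡-35 mod 62), so (31,-35,34)→(31,27,30)
flip: (31,27,30)→(30,-27,31)
reduced (well bottom): (30,-27,31) with a≤c, −a<b≤a
well minimum = a = 30

30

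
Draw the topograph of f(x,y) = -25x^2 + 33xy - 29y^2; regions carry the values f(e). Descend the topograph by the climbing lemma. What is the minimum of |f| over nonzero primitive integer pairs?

translate: b→17 (≡-33 mod 50), so (25,-33,29)→(25,17,21)
flip: (25,17,21)→(21,-17,25)
reduced (well bottom): (21,-17,25) with a≤c, −a<b≤a
well minimum |f| = |-21| = 21 (negative-definite)

21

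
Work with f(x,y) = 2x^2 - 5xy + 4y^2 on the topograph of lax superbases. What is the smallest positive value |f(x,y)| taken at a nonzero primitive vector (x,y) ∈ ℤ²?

translate: b→-1 (≡-5 mod 4), so (2,-5,4)→(2,-1,1)
flip: (2,-1,1)→(1,1,2)
reduced (well bottom): (1,1,2) with a≤c, −a<b≤a
well minimum = a = 1

1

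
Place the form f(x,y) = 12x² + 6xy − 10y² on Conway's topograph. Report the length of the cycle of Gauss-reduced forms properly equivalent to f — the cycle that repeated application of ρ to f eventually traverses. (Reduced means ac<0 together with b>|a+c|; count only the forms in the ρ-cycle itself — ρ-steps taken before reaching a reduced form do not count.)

D = 516, ⌊√D⌋ = 22
river: ρ → (-10,14,8)
river: ρ → (8,18,-6)
river: ρ → (-6,18,8)
river: ρ → (8,14,-10)
river: ρ → (-10,6,12)
river: ρ → (12,18,-4)
river: ρ → (-4,22,2)
river: ρ → (2,22,-4)
river: ρ → (-4,18,12)
river: ρ → (12,6,-10)
ρ-cycle length = 10 (tail of 0 descent steps not counted)

10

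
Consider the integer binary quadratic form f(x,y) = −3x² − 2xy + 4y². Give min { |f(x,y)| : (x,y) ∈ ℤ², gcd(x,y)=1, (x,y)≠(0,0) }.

descent: ρ → (4,2,-3)  [lands on river]
river: ρ → (-3,4,3)
river: ρ → (3,2,-4)
river: ρ → (-4,6,1)
river: ρ → (1,6,-4)
river: ρ → (-4,2,3)
river: ρ → (3,4,-3)
river: ρ → (-3,2,4)
river: ρ → (4,6,-1)
river: ρ → (-1,6,4)
closes: descent 1, river 10
min |a| on river = 1

1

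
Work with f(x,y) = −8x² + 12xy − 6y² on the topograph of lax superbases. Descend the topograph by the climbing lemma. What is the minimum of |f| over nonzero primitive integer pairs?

translate: b→4 (≡-12 mod 16), so (8,-12,6)→(8,4,2)
flip: (8,4,2)→(2,-4,8)
translate: b→0 (≡-4 mod 4), so (2,-4,8)→(2,0,6)
reduced (well bottom): (2,0,6) with a≤c, −a<b≤a
well minimum |f| = |-2| = 2 (negative-definite)

2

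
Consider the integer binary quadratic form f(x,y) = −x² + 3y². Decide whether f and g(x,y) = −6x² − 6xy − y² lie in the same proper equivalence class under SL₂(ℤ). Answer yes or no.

D₁ = 12, D₂ = 12
river cycle of f (length 2): (-1, 2, 2), (2, 2, -1)
river cycle of g (length 2): (-1, 2, 2), (2, 2, -1)
cycles coincide ⇒ equivalent

yes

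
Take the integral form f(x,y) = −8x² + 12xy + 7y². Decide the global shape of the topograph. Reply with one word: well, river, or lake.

D = b²−4ac = 12² − 4·(-8)·7 = 368
D > 0 non-square ⇒ indefinite ⇒ periodic river

river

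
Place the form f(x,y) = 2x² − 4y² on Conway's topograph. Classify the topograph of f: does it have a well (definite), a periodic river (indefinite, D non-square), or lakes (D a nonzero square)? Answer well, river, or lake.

D = b²−4ac = 0² − 4·2·(-4) = 32
D > 0 non-square ⇒ indefinite ⇒ periodic river

river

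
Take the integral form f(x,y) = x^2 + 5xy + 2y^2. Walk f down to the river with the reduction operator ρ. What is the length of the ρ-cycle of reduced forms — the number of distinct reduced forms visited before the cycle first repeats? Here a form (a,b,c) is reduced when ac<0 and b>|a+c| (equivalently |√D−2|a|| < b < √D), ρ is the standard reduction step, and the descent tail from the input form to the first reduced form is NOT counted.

D = 17, ⌊√D⌋ = 4
descent: ρ → (2,3,-1)  [lands on river]
river: ρ → (-1,3,2)
river: ρ → (2,1,-2)
river: ρ → (-2,3,1)
river: ρ → (1,3,-2)
river: ρ → (-2,1,2)
ρ-cycle length = 6 (tail of 1 descent step not counted)

6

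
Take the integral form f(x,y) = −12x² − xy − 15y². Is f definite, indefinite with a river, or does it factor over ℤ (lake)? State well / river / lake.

D = b²−4ac = (-1)² − 4·(-12)·(-15) = -719
D < 0 ⇒ definite ⇒ every region one sign ⇒ single well

well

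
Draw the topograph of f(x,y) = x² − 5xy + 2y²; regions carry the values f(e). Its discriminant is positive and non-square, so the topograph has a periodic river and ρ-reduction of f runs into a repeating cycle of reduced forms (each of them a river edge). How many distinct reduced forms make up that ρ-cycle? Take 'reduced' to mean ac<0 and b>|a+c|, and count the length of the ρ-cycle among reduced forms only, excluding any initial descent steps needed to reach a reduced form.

D = 17, ⌊√D⌋ = 4
descent: ρ → (2,1,-2)  [lands on river]
river: ρ → (-2,3,1)
river: ρ → (1,3,-2)
river: ρ → (-2,1,2)
river: ρ → (2,3,-1)
river: ρ → (-1,3,2)
ρ-cycle length = 6 (tail of 1 descent step not counted)

6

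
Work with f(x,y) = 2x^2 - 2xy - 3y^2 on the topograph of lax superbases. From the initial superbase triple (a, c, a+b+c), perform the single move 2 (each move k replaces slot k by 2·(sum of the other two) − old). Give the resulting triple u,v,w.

start (2,-3,-3) = (f(1,0),f(0,1),f(1,1))
replace slot 2: 2·(2+(-3)) − (-3) = 1 → (2,1,-3)

2,1,-3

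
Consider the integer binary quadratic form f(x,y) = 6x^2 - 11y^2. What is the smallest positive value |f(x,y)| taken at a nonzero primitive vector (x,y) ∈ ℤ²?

descent: ρ → (-11,0,6)
descent: ρ → (6,12,-5)  [lands on river]
river: ρ → (-5,8,10)
river: ρ → (10,12,-3)
river: ρ → (-3,12,10)
river: ρ → (10,8,-5)
river: ρ → (-5,12,6)
closes: descent 2, river 6
min |a| on river = 3

3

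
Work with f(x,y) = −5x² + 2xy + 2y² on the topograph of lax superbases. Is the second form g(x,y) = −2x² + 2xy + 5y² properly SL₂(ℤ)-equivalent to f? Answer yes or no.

D₁ = 44, D₂ = 44
river cycle of f (length 2): (2, 6, -1), (-1, 6, 2)
river cycle of g (length 2): (-2, 6, 1), (1, 6, -2)
cycles differ ⇒ inequivalent

no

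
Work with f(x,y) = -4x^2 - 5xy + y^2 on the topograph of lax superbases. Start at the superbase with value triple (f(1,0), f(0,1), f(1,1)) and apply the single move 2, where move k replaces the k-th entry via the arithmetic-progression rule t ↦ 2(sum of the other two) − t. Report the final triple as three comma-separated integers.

start (-4,1,-8) = (f(1,0),f(0,1),f(1,1))
replace slot 2: 2·((-4)+(-8)) − 1 = -25 → (-4,-25,-8)

-4,-25,-8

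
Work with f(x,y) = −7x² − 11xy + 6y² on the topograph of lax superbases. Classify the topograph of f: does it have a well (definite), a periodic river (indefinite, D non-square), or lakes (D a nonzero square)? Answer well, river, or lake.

D = b²−4ac = (-11)² − 4·(-7)·6 = 289
D = 17² is a perfect square ⇒ form factors over ℤ ⇒ lakes

lake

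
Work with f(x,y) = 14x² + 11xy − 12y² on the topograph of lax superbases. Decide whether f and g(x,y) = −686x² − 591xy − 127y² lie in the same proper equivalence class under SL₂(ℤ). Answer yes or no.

D₁ = 793, D₂ = 793
river cycle of f (length 12): (-12, 13, 13), (13, 13, -12), (-12, 11, 14), (14, 17, -9), (-9, 19, 12), (12, 5, -16), (-16, 27, 1), (1, 27, -16), (-16, 5, 12), (12, 19, -9), … (2 more)
river cycle of g (length 12): (-12, 13, 13), (13, 13, -12), (-12, 11, 14), (14, 17, -9), (-9, 19, 12), (12, 5, -16), (-16, 27, 1), (1, 27, -16), (-16, 5, 12), (12, 19, -9), … (2 more)
cycles coincide ⇒ equivalent

yes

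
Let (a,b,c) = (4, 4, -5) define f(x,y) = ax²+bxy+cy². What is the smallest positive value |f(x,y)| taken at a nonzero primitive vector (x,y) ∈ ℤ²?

river: ρ → (-5,6,3)
river: ρ → (3,6,-5)
river: ρ → (-5,4,4)
river: ρ → (4,4,-5)
closes: descent 0, river 4
min |a| on river = 3

3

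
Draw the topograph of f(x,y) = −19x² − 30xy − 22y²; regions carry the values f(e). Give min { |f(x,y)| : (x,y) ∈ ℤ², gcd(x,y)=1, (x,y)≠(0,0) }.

translate: b→-8 (≡30 mod 38), so (19,30,22)→(19,-8,11)
flip: (19,-8,11)→(11,8,19)
reduced (well bottom): (11,8,19) with a≤c, −a<b≤a
well minimum |f| = |-11| = 11 (negative-definite)

11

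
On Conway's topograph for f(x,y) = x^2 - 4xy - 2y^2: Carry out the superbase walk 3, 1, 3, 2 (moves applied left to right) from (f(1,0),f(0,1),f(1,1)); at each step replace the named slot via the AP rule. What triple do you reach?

start (1,-2,-5) = (f(1,0),f(0,1),f(1,1))
replace slot 3: 2·(1+(-2)) − (-5) = 3 → (1,-2,3)
replace slot 1: 2·((-2)+3) − 1 = 1 → (1,-2,3)
replace slot 3: 2·(1+(-2)) − 3 = -5 → (1,-2,-5)
replace slot 2: 2·(1+(-5)) − (-2) = -6 → (1,-6,-5)

1,-6,-5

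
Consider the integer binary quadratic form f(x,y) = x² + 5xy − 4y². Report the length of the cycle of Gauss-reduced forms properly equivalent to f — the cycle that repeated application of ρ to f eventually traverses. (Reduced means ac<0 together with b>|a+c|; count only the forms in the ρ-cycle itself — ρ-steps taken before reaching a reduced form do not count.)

D = 41, ⌊√D⌋ = 6
river: ρ → (-4,3,2)
river: ρ → (2,5,-2)
river: ρ → (-2,3,4)
river: ρ → (4,5,-1)
river: ρ → (-1,5,4)
river: ρ → (4,3,-2)
river: ρ → (-2,5,2)
river: ρ → (2,3,-4)
river: ρ → (-4,5,1)
river: ρ → (1,5,-4)
ρ-cycle length = 10 (tail of 0 descent steps not counted)

10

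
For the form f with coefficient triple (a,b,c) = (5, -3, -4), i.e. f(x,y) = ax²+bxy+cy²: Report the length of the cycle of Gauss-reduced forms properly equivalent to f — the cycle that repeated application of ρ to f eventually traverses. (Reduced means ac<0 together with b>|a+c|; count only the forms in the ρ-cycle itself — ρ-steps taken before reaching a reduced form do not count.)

D = 89, ⌊√D⌋ = 9
descent: ρ → (-4,3,5)  [lands on river]
river: ρ → (5,7,-2)
river: ρ → (-2,9,1)
river: ρ → (1,9,-2)
river: ρ → (-2,7,5)
river: ρ → (5,3,-4)
river: ρ → (-4,5,4)
river: ρ → (4,3,-5)
river: ρ → (-5,7,2)
river: ρ → (2,9,-1)
river: ρ → (-1,9,2)
river: ρ → (2,7,-5)
river: ρ → (-5,3,4)
river: ρ → (4,5,-4)
ρ-cycle length = 14 (tail of 1 descent step not counted)

14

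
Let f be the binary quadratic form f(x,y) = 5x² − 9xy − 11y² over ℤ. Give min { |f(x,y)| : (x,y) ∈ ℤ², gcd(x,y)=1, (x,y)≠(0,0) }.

descent: ρ → (-11,9,5)  [lands on river]
river: ρ → (5,11,-9)
river: ρ → (-9,7,7)
river: ρ → (7,7,-9)
river: ρ → (-9,11,5)
river: ρ → (5,9,-11)
river: ρ → (-11,13,3)
river: ρ → (3,17,-1)
river: ρ → (-1,17,3)
river: ρ → (3,13,-11)
closes: descent 1, river 10
min |a| on river = 1

1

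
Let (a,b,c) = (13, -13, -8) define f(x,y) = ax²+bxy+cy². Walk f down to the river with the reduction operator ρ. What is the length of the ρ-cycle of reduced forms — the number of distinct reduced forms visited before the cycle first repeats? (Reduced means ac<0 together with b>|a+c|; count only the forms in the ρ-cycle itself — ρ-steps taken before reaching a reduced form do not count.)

D = 585, ⌊√D⌋ = 24
descent: ρ → (-8,13,13)  [lands on river]
river: ρ → (13,13,-8)
river: ρ → (-8,19,7)
river: ρ → (7,23,-2)
river: ρ → (-2,21,18)
river: ρ → (18,15,-5)
river: ρ → (-5,15,18)
river: ρ → (18,21,-2)
river: ρ → (-2,23,7)
river: ρ → (7,19,-8)
ρ-cycle length = 10 (tail of 1 descent step not counted)

10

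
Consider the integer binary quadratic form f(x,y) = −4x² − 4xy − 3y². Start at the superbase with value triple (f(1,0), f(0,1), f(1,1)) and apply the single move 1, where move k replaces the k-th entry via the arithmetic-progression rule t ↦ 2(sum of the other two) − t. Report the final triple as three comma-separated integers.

start (-4,-3,-11) = (f(1,0),f(0,1),f(1,1))
replace slot 1: 2·((-3)+(-11)) − (-4) = -24 → (-24,-3,-11)

-24,-3,-11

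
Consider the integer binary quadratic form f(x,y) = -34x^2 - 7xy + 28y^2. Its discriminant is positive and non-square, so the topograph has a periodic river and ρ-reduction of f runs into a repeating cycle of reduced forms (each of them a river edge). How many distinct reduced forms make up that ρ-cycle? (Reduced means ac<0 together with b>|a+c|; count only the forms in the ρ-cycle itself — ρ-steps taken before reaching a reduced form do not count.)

D = 3857, ⌊√D⌋ = 62
descent: ρ → (28,7,-34)  [lands on river]
river: ρ → (-34,61,1)
river: ρ → (1,61,-34)
river: ρ → (-34,7,28)
river: ρ → (28,49,-13)
river: ρ → (-13,55,16)
river: ρ → (16,41,-34)
river: ρ → (-34,27,23)
river: ρ → (23,19,-38)
river: ρ → (-38,57,4)
river: ρ → (4,55,-52)
river: ρ → (-52,49,7)
river: ρ → (7,49,-52)
river: ρ → (-52,55,4)
river: ρ → (4,57,-38)
river: ρ → (-38,19,23)
river: ρ → (23,27,-34)
river: ρ → (-34,41,16)
river: ρ → (16,55,-13)
river: ρ → (-13,49,28)
ρ-cycle length = 20 (tail of 1 descent step not counted)

20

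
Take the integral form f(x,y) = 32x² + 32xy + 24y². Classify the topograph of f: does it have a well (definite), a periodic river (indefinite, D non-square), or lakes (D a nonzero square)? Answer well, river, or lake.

D = b²−4ac = 32² − 4·32·24 = -2048
D < 0 ⇒ definite ⇒ every region one sign ⇒ single well

well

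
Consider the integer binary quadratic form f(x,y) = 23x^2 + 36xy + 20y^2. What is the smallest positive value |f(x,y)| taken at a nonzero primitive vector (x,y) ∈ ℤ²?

translate: b→-10 (≡36 mod 46), so (23,36,20)→(23,-10,7)
flip: (23,-10,7)→(7,10,23)
translate: b→-4 (≡10 mod 14), so (7,10,23)→(7,-4,20)
reduced (well bottom): (7,-4,20) with a≤c, −a<b≤a
well minimum = a = 7

7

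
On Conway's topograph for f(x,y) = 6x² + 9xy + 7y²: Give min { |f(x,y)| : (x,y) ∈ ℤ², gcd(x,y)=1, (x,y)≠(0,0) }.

translate: b→-3 (≡9 mod 12), so (6,9,7)→(6,-3,4)
flip: (6,-3,4)→(4,3,6)
reduced (well bottom): (4,3,6) with a≤c, −a<b≤a
well minimum = a = 4

4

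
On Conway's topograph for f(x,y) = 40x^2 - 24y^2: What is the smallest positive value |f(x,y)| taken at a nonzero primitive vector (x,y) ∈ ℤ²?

descent: ρ → (-24,48,16)  [lands on river]
river: ρ → (16,48,-24)
closes: descent 1, river 2
min |a| on river = 16

16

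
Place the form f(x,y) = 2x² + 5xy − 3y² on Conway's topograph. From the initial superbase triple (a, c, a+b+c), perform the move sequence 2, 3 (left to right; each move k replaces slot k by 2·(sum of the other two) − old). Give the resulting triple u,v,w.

start (2,-3,4) = (f(1,0),f(0,1),f(1,1))
replace slot 2: 2·(2+4) − (-3) = 15 → (2,15,4)
replace slot 3: 2·(2+15) − 4 = 30 → (2,15,30)

2,15,30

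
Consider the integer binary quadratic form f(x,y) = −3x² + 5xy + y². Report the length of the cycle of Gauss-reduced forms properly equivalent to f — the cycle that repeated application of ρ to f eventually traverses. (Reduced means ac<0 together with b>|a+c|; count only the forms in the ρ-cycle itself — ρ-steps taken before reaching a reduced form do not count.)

D = 37, ⌊√D⌋ = 6
river: ρ → (1,5,-3)
river: ρ → (-3,1,3)
river: ρ → (3,5,-1)
river: ρ → (-1,5,3)
river: ρ → (3,1,-3)
river: ρ → (-3,5,1)
ρ-cycle length = 6 (tail of 0 descent steps not counted)

6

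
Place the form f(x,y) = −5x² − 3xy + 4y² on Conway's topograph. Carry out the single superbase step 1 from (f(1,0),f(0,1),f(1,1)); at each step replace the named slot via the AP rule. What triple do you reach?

start (-5,4,-4) = (f(1,0),f(0,1),f(1,1))
replace slot 1: 2·(4+(-4)) − (-5) = 5 → (5,4,-4)

5,4,-4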